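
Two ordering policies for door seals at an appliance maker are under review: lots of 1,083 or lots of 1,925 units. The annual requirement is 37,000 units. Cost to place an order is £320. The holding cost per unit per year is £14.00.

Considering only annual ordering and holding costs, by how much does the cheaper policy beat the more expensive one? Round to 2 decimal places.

Annual cost at Q: ordering D·S/Q plus holding Q·H/2.
TC(1,083) = (37,000/1,083)×320 + (1,083/2)×14 = £18,513.59
TC(1,925) = (37,000/1,925)×320 + (1,925/2)×14 = £19,625.65
Lots of 1,083 are cheaper by £1,112.05.

£1,112.05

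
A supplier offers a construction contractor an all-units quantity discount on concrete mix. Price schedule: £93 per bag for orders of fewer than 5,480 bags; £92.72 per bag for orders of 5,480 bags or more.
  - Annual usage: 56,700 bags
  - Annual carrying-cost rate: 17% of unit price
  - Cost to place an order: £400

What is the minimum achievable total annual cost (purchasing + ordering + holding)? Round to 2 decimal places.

H₁ = 17%×£93 = £15.8100;  H₂ = 17%×£92.72 = £15.7624
EOQ₁ = √(2×56,700×400/15.8100) = 1,693.83  (< 5,480, feasible at tier 1)
EOQ₂ = √(2×56,700×400/15.7624) = 1,696.39  (< 5,480 → use Q = 5,480 at tier-2 price)
TC(tier 1 (EOQ₁), Q≈1,693.8) = £5,299,879.50
TC(tier 2, Q≈5,480.0) = £5,304,551.66
Minimum at tier 1 (EOQ₁): £5,299,879.50

£5,299,879.50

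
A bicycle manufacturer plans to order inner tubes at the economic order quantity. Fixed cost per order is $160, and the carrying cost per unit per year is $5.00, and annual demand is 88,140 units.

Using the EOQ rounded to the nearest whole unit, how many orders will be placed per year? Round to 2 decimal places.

Optimal lot size Q* = (2 × 88,140 × $160 / $5)^½ ≈ 2,375.07 → Q = 2,375
Orders per year = D/Q = 88,140 / 2,375 = 37.112

37.11 orders per year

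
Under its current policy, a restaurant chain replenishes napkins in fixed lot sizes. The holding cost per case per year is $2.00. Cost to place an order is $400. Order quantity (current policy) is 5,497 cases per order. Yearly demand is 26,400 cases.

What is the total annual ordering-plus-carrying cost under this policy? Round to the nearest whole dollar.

$7,418

Annual ordering cost = (D/Q)·S = (26,400/5,497) × 400 = $1,921.05
Annual holding cost  = (Q/2)·H = (5,497/2) × 2 = $5,497.00
Total = $1,921.05 + $5,497.00 = $7,418.05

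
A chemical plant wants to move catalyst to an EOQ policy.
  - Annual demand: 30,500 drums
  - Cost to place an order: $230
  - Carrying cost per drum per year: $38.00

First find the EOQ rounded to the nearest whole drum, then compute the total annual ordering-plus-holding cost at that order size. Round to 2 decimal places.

2DS/H = 2·30,500·230/38 = 369,210.53
EOQ = √369,210.53 ≈ 607.63 → Q = 608 drums
Annual ordering cost = (D/Q)·S = (30,500/608) × 230 = $11,537.83
Annual holding cost  = (Q/2)·H = (608/2) × 38 = $11,552.00
Total = $11,537.83 + $11,552.00 = $23,089.83

$23,089.83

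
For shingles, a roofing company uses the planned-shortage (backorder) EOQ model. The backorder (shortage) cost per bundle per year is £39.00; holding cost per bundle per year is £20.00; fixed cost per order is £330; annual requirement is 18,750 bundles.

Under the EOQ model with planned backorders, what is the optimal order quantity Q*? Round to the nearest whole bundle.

Basic EOQ = √(2·18,750·330/20) = 786.607
Backorder adjustment √((H+b)/b) = √((20+39)/39) = 1.2300
Q* = 786.607 × 1.2300 ≈ 967.50

968 bundles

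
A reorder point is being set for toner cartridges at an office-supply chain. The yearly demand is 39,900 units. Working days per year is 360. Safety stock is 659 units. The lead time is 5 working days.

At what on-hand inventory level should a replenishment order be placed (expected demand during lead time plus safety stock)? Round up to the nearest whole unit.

Daily demand d = 39,900 / 360 = 110.833 units/day
Demand during lead time = 110.833 × 5 = 554.17
Reorder point = 554.17 + 659 = 1,213.17 → round up

1,214 units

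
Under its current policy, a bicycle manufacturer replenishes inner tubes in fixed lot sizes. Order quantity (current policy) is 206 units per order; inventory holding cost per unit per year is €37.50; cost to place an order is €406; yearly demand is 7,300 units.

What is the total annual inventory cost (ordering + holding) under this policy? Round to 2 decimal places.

€18,249.88

Orders/yr = 7,300/206 = 35.437; ordering cost = 35.437 × €406 = €14,387.38
Average inventory = 206/2 = 103; holding cost = 103 × €37.5 = €3,862.50
Total = €14,387.38 + €3,862.50 = €18,249.88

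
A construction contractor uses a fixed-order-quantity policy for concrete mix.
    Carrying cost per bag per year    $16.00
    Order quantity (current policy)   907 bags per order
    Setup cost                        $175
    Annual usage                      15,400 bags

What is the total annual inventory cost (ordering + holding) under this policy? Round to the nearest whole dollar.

Orders/yr = 15,400/907 = 16.979; ordering cost = 16.979 × $175 = $2,971.33
Average inventory = 907/2 = 453.5; holding cost = 453.5 × $16 = $7,256.00
Total = $2,971.33 + $7,256.00 = $10,227.33

$10,227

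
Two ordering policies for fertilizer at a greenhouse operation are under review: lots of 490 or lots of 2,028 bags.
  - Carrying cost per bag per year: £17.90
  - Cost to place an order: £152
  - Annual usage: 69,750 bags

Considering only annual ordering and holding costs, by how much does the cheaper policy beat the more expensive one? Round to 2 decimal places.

For each Q, cost = (D/Q)·S + (Q/2)·H.
TC(490) = (69,750/490)×152 + (490/2)×17.9 = £26,022.23
TC(2,028) = (69,750/2,028)×152 + (2,028/2)×17.9 = £23,378.41
Cheaper: Q = 2,028.  Difference = £2,643.82

£2,643.82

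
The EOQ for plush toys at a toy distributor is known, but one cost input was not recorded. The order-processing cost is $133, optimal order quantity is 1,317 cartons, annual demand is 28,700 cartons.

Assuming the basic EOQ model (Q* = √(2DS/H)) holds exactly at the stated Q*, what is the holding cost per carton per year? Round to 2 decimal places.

Since Q* = (2DS/H)^½, squaring gives Q*²·H = 2DS.
H = 2DS / Q² = 2 × 28,700 × 133 / 1,317² = 4.4014

$4.40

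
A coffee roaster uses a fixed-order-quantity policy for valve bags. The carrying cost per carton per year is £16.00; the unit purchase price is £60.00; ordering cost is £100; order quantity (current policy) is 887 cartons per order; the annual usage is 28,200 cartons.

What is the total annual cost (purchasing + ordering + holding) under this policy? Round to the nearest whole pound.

£1,702,275

Ordering: D/Q × S = 28,200/887 × £100 = £3,179.26
Holding:  Q/2 × H = 887/2 × £16 = £7,096.00
Purchase cost = D·C = 28,200 × 60 = £1,692,000.00
Total = £3,179.26 + £7,096.00 + £1,692,000.00 = £1,702,275.26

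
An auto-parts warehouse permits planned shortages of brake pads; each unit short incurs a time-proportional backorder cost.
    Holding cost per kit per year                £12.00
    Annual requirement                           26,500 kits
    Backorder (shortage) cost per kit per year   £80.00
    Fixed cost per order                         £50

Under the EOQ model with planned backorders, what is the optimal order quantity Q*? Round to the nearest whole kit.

504 kits

Basic EOQ = √(2·26,500·50/12) = 469.929
Backorder adjustment √((H+b)/b) = √((12+80)/80) = 1.0724
Q* = 469.929 × 1.0724 ≈ 503.94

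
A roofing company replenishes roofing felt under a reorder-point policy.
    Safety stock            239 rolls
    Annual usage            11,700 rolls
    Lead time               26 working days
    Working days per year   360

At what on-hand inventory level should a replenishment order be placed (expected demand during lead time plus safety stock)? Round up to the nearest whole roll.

Daily demand d = 11,700 / 360 = 32.500 rolls/day
Demand during lead time = 32.500 × 26 = 845.00
Reorder point = 845.00 + 239 = 1,084.00 → round up

1,084 rolls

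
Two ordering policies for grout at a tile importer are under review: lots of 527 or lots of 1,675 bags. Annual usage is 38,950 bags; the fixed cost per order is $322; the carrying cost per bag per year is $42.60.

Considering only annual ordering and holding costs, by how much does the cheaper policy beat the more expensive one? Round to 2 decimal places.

$8,141.43

For each Q, cost = (D/Q)·S + (Q/2)·H.
TC(527) = (38,950/527)×322 + (527/2)×42.6 = $35,023.77
TC(1,675) = (38,950/1,675)×322 + (1,675/2)×42.6 = $43,165.20
Lots of 527 are cheaper by $8,141.43.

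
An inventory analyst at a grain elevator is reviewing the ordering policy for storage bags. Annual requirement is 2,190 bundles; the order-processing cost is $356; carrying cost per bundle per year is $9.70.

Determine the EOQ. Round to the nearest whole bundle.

401 bundles

Q* = √(2·D·S / H) = √(2·2,190·356 / 9.7) = √160,750.5 ≈ 400.94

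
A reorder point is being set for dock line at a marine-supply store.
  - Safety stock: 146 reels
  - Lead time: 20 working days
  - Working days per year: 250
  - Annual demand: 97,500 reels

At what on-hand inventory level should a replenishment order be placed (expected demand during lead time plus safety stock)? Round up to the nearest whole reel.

7,946 reels

Daily demand d = 97,500 / 250 = 390.000 reels/day
Demand during lead time = 390.000 × 20 = 7,800.00
Reorder point = 7,800.00 + 146 = 7,946.00 → round up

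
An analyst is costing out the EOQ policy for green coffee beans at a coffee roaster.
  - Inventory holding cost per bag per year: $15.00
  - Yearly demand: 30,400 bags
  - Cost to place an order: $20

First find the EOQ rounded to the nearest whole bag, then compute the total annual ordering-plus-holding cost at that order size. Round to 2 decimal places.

Q* = √(2·D·S / H) = √(2·30,400·20 / 15) = √81,066.7 ≈ 284.72 → Q = 285 bags
Ordering: D/Q × S = 30,400/285 × $20 = $2,133.33
Holding:  Q/2 × H = 285/2 × $15 = $2,137.50
Total = $2,133.33 + $2,137.50 = $4,270.83

$4,270.83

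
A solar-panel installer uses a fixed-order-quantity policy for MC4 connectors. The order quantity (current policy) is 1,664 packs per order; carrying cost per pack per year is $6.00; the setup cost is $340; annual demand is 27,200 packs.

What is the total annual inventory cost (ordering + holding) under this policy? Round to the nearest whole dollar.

$10,550

Ordering: D/Q × S = 27,200/1,664 × $340 = $5,557.69
Holding:  Q/2 × H = 1,664/2 × $6 = $4,992.00
Total = $5,557.69 + $4,992.00 = $10,549.69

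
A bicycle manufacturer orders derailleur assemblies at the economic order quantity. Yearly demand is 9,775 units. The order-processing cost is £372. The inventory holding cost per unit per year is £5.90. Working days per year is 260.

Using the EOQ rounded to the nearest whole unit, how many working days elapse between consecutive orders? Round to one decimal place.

EOQ = √(2DS/H) = √(2 × 9,775 × 372 / 5.9)
    = √(1,232,644.07) ≈ 1,110.25 → Q = 1,110 units
Cycle time = (working days × Q)/D = (260 × 1,110) / 9,775 = 29.524 days

29.5 days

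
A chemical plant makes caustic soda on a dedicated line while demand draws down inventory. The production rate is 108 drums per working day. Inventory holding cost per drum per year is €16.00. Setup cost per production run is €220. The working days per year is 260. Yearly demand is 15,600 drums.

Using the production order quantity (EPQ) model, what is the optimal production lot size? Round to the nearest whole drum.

d = 15,600/260 = 60.0000 drums/day;  effective holding cost H(1 − d/p) = 16·(1 − 60.0000/108) = 7.11111
Q* = √(2DS / H_eff) = √(2·15,600·220 / 7.11111) ≈ 982.47

982 drums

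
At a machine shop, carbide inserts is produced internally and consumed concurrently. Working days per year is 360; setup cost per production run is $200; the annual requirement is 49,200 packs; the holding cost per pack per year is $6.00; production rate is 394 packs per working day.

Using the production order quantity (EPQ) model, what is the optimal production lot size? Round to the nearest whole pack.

d = 49,200/360 = 136.6667 packs/day;  effective holding cost H(1 − d/p) = 6·(1 − 136.6667/394) = 3.91878
Q* = √(2DS / H_eff) = √(2·49,200·200 / 3.91878) ≈ 2,240.97

2,241 packs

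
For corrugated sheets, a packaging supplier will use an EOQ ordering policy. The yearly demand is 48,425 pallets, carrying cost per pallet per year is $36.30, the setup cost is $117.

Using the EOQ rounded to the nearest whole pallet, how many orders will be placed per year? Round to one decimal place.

86.6 orders per year

2DS/H = 2·48,425·117/36.3 = 312,161.16
EOQ = √312,161.16 ≈ 558.71 → Q = 559
N = D/Q = 48,425/559 ≈ 86.628 orders/yr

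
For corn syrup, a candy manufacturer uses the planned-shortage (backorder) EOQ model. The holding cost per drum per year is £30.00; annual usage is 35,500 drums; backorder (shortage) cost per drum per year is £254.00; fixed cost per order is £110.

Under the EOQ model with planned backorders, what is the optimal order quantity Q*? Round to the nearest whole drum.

540 drums

Basic EOQ = √(2·35,500·110/30) = 510.229
Backorder adjustment √((H+b)/b) = √((30+254)/254) = 1.0574
Q* = 510.229 × 1.0574 ≈ 539.52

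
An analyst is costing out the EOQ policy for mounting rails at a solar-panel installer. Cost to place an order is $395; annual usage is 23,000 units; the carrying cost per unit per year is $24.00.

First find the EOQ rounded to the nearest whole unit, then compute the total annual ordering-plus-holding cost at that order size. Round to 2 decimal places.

Q* = √(2·D·S / H) = √(2·23,000·395 / 24) = √757,083.3 ≈ 870.11 → Q = 870 units
Ordering: D/Q × S = 23,000/870 × $395 = $10,442.53
Holding:  Q/2 × H = 870/2 × $24 = $10,440.00
Total = $10,442.53 + $10,440.00 = $20,882.53

$20,882.53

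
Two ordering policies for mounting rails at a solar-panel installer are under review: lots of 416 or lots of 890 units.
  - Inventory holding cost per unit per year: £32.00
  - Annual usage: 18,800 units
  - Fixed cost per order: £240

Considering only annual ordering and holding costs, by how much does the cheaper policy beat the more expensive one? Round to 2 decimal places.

For each Q, cost = (D/Q)·S + (Q/2)·H.
TC(416) = (18,800/416)×240 + (416/2)×32 = £17,502.15
TC(890) = (18,800/890)×240 + (890/2)×32 = £19,309.66
Lots of 416 are cheaper by £1,807.51.

£1,807.51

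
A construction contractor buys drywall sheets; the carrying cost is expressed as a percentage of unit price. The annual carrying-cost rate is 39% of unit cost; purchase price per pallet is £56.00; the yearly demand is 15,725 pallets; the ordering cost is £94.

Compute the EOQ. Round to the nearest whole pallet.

368 pallets

H = i·C = 0.39 × £56 = £21.8400 per pallet-year
2DS/H = 2·15,725·94/21.84 = 135,361.72
EOQ = √135,361.72 ≈ 367.92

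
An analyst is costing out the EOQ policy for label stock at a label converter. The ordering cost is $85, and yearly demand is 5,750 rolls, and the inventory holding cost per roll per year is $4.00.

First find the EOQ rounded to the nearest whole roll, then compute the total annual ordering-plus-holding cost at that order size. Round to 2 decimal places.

$1,977.37

Q* = √(2·D·S / H) = √(2·5,750·85 / 4) = √244,375.0 ≈ 494.34 → Q = 494 rolls
Annual ordering cost = (D/Q)·S = (5,750/494) × 85 = $989.37
Annual holding cost  = (Q/2)·H = (494/2) × 4 = $988.00
Total = $989.37 + $988.00 = $1,977.37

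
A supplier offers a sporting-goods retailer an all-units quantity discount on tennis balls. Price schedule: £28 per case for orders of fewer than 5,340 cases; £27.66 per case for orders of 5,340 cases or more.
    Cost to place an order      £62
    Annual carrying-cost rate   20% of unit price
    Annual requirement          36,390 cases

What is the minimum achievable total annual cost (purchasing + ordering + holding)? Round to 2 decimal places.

£1,021,740.35

H₁ = 20%×£28 = £5.6000;  H₂ = 20%×£27.66 = £5.5320
EOQ₁ = √(2×36,390×62/5.6000) = 897.65  (< 5,340, feasible at tier 1)
EOQ₂ = √(2×36,390×62/5.5320) = 903.15  (< 5,340 → use Q = 5,340 at tier-2 price)
TC(tier 1 (EOQ₁), Q≈897.7) = £1,023,946.85
TC(tier 2, Q≈5,340.0) = £1,021,740.35
Minimum at tier 2: £1,021,740.35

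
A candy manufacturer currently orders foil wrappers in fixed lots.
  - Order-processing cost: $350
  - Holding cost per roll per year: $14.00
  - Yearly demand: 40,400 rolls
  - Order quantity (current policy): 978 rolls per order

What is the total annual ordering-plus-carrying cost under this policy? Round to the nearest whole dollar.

$21,304

Ordering: D/Q × S = 40,400/978 × $350 = $14,458.08
Holding:  Q/2 × H = 978/2 × $14 = $6,846.00
Total = $14,458.08 + $6,846.00 = $21,304.08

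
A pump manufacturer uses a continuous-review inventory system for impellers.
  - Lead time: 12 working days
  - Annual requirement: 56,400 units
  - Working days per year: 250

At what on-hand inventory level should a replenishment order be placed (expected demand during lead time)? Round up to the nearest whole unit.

2,708 units

Daily demand d = 56,400 / 250 = 225.600 units/day
Demand during lead time = 225.600 × 12 = 2,707.20
Reorder point = 2,707.20 → round up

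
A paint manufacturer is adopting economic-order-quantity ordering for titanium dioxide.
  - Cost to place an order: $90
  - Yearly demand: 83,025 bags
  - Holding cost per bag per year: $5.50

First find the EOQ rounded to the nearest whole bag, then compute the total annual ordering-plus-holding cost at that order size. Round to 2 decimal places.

Q* = √(2·D·S / H) = √(2·83,025·90 / 5.5) = √2,717,181.8 ≈ 1,648.39 → Q = 1,648 bags
Ordering: D/Q × S = 83,025/1,648 × $90 = $4,534.13
Holding:  Q/2 × H = 1,648/2 × $5.5 = $4,532.00
Total = $4,534.13 + $4,532.00 = $9,066.13

$9,066.13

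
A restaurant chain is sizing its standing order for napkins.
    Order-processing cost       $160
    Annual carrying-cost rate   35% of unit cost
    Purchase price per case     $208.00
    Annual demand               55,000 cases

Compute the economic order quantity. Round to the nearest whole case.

Carrying cost H = $208 × 35% = $72.8000/case/yr
EOQ = √(2DS/H) = √(2 × 55,000 × 160 / 72.8)
    = √(241,758.24) ≈ 491.69

492 cases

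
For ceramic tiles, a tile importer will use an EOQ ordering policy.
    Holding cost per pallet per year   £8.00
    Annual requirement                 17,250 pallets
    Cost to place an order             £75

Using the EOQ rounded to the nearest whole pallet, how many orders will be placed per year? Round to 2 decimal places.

30.32 orders per year

Optimal lot size Q* = (2 × 17,250 × £75 / £8)^½ ≈ 568.72 → Q = 569
Orders per year = D/Q = 17,250 / 569 = 30.316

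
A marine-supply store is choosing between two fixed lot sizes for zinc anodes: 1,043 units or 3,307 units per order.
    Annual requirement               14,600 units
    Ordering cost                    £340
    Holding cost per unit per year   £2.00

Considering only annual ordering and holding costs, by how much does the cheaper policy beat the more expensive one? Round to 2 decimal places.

£994.29

Annual cost at Q: ordering D·S/Q plus holding Q·H/2.
TC(1,043) = (14,600/1,043)×340 + (1,043/2)×2 = £5,802.35
TC(3,307) = (14,600/3,307)×340 + (3,307/2)×2 = £4,808.06
Lots of 3,307 are cheaper by £994.29.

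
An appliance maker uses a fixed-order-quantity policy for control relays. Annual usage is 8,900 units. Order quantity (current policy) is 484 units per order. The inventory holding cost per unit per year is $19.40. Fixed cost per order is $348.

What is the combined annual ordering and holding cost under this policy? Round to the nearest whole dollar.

Annual ordering cost = (D/Q)·S = (8,900/484) × 348 = $6,399.17
Annual holding cost  = (Q/2)·H = (484/2) × 19.4 = $4,694.80
Total = $6,399.17 + $4,694.80 = $11,093.97

$11,094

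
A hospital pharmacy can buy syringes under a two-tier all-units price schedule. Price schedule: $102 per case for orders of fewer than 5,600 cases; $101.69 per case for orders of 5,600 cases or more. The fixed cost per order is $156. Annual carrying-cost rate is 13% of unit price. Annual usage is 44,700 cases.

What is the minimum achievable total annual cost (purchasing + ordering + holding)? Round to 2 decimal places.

$4,572,998.87

H₁ = 13%×$102 = $13.2600;  H₂ = 13%×$101.69 = $13.2197
EOQ₁ = √(2×44,700×156/13.2600) = 1,025.56  (< 5,600, feasible at tier 1)
EOQ₂ = √(2×44,700×156/13.2197) = 1,027.12  (< 5,600 → use Q = 5,600 at tier-2 price)
TC(tier 1 (EOQ₁), Q≈1,025.6) = $4,572,998.87
TC(tier 2, Q≈5,600.0) = $4,583,803.37
Minimum at tier 1 (EOQ₁): $4,572,998.87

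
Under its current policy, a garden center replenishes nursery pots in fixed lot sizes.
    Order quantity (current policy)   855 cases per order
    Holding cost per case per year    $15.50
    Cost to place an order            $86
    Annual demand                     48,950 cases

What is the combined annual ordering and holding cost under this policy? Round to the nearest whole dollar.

$11,550

Orders/yr = 48,950/855 = 57.251; ordering cost = 57.251 × $86 = $4,923.63
Average inventory = 855/2 = 427.5; holding cost = 427.5 × $15.5 = $6,626.25
Total = $4,923.63 + $6,626.25 = $11,549.88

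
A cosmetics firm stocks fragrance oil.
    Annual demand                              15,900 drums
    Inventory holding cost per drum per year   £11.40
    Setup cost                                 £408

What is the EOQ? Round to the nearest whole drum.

Optimal lot size Q* = (2 × 15,900 × £408 / £11.4)^½ ≈ 1,066.82

1,067 drums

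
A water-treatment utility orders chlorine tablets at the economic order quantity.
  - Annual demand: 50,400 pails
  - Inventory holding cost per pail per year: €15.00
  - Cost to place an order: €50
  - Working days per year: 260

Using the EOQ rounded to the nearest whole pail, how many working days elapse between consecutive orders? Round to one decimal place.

3.0 days

EOQ = √(2DS/H) = √(2 × 50,400 × 50 / 15)
    = √(336,000.00) ≈ 579.66 → Q = 580 pails
T = Q/D × 260 days = 580/50,400 × 260 = 2.992 days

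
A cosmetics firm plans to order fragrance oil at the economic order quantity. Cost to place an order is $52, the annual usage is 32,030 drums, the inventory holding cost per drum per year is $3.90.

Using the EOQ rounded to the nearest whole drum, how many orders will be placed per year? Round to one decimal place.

Q* = √(2·D·S / H) = √(2·32,030·52 / 3.9) = √854,133.3 ≈ 924.19 → Q = 924
Orders per year = D/Q = 32,030 / 924 = 34.665

34.7 orders per year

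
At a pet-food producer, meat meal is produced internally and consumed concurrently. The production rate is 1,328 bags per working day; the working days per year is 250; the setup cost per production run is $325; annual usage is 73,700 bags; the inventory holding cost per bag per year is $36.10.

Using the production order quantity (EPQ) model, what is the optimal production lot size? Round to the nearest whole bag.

d = 73,700/250 = 294.8000 bags/day;  effective holding cost H(1 − d/p) = 36.1·(1 − 294.8000/1328) = 28.08623
Q* = √(2DS / H_eff) = √(2·73,700·325 / 28.08623) ≈ 1,306.00

1,306 bags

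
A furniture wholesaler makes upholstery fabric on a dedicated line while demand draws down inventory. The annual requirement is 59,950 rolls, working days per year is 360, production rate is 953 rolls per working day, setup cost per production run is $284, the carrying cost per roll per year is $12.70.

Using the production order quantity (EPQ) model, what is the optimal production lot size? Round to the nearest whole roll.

1,802 rolls

d = 59,950/360 = 166.5278 rolls/day;  effective holding cost H(1 − d/p) = 12.7·(1 − 166.5278/953) = 10.48079
Q* = √(2DS / H_eff) = √(2·59,950·284 / 10.48079) ≈ 1,802.48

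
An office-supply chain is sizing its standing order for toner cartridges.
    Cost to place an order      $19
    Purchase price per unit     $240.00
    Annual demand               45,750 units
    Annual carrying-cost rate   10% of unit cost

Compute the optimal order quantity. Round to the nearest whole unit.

Holding cost per unit per year: H = 10% × $240 = $24.0000
2DS/H = 2·45,750·19/24 = 72,437.50
EOQ = √72,437.50 ≈ 269.14

269 units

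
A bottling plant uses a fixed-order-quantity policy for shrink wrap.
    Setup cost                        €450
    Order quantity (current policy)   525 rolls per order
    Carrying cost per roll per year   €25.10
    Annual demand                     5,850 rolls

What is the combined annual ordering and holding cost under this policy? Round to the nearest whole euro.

Annual ordering cost = (D/Q)·S = (5,850/525) × 450 = €5,014.29
Annual holding cost  = (Q/2)·H = (525/2) × 25.1 = €6,588.75
Total = €5,014.29 + €6,588.75 = €11,603.04

€11,603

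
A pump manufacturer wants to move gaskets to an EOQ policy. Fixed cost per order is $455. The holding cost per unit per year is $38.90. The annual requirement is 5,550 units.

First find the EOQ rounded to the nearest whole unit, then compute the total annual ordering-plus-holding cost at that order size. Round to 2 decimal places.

Optimal lot size Q* = (2 × 5,550 × $455 / $38.9)^½ ≈ 360.32 → Q = 360 units
Ordering: D/Q × S = 5,550/360 × $455 = $7,014.58
Holding:  Q/2 × H = 360/2 × $38.9 = $7,002.00
Total = $7,014.58 + $7,002.00 = $14,016.58

$14,016.58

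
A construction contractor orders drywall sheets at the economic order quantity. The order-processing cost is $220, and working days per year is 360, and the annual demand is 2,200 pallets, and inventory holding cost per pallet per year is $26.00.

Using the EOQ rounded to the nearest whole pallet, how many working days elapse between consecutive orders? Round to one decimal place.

EOQ = √(2DS/H) = √(2 × 2,200 × 220 / 26)
    = √(37,230.77) ≈ 192.95 → Q = 193 pallets
Cycle time = (working days × Q)/D = (360 × 193) / 2,200 = 31.582 days

31.6 days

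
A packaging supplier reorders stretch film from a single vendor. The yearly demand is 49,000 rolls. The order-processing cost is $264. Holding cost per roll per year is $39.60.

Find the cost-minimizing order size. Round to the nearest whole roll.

808 rolls

Q* = √(2·D·S / H) = √(2·49,000·264 / 39.6) = √653,333.3 ≈ 808.29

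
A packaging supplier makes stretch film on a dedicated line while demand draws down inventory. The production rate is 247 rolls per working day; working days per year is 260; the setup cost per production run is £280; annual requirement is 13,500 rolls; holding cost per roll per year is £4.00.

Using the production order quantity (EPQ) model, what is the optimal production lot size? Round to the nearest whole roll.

d = 13,500/260 = 51.9231 rolls/day;  effective holding cost H(1 − d/p) = 4·(1 − 51.9231/247) = 3.15914
Q* = √(2DS / H_eff) = √(2·13,500·280 / 3.15914) ≈ 1,546.95

1,547 rolls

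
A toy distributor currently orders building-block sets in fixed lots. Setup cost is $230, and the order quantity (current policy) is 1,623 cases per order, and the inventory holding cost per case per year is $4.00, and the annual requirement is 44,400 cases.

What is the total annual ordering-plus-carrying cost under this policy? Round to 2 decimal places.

Orders/yr = 44,400/1,623 = 27.357; ordering cost = 27.357 × $230 = $6,292.05
Average inventory = 1,623/2 = 811.5; holding cost = 811.5 × $4 = $3,246.00
Total = $6,292.05 + $3,246.00 = $9,538.05

$9,538.05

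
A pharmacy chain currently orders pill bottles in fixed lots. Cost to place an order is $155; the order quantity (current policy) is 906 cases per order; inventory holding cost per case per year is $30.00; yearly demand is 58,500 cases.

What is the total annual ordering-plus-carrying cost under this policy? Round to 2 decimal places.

Orders/yr = 58,500/906 = 64.570; ordering cost = 64.570 × $155 = $10,008.28
Average inventory = 906/2 = 453; holding cost = 453 × $30 = $13,590.00
Total = $10,008.28 + $13,590.00 = $23,598.28

$23,598.28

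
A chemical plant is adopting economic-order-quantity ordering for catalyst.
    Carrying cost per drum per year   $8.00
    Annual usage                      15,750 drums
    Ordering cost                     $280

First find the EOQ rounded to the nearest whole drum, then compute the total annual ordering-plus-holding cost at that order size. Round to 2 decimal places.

$8,400.00

EOQ = √(2DS/H) = √(2 × 15,750 × 280 / 8)
    = √(1,102,500.00) ≈ 1,050.00 → Q = 1,050 drums
Annual ordering cost = (D/Q)·S = (15,750/1,050) × 280 = $4,200.00
Annual holding cost  = (Q/2)·H = (1,050/2) × 8 = $4,200.00
Total = $4,200.00 + $4,200.00 = $8,400.00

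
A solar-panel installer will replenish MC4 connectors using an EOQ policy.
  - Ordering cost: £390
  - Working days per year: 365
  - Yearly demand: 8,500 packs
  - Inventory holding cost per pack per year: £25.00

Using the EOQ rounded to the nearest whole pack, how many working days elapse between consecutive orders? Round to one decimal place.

2DS/H = 2·8,500·390/25 = 265,200.00
EOQ = √265,200.00 ≈ 514.98 → Q = 515 packs
T = Q/D × 365 days = 515/8,500 × 365 = 22.115 days

22.1 days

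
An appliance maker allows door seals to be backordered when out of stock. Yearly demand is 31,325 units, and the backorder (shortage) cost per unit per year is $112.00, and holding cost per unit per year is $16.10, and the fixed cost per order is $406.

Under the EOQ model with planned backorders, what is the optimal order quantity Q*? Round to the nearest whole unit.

Basic EOQ = √(2·31,325·406/16.1) = 1,256.929
Backorder adjustment √((H+b)/b) = √((16.1+112)/112) = 1.0695
Q* = 1,256.929 × 1.0695 ≈ 1,344.24

1,344 units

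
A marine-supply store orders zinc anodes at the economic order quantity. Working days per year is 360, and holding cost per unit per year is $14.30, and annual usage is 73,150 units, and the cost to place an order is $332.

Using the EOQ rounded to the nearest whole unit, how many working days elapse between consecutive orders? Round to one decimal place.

9.1 days

Optimal lot size Q* = (2 × 73,150 × $332 / $14.3)^½ ≈ 1,842.99 → Q = 1,843 units
Days between orders = 360 / (D/Q) = 360 / 39.691 ≈ 9.070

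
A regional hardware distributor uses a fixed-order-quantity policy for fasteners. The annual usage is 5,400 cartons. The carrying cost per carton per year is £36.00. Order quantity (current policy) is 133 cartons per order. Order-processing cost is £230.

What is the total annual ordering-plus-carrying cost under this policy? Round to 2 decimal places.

Annual ordering cost = (D/Q)·S = (5,400/133) × 230 = £9,338.35
Annual holding cost  = (Q/2)·H = (133/2) × 36 = £2,394.00
Total = £9,338.35 + £2,394.00 = £11,732.35

£11,732.35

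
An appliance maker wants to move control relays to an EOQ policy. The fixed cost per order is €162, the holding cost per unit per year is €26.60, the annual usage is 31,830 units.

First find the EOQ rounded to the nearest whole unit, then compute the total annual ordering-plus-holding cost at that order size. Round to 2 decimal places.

2DS/H = 2·31,830·162/26.6 = 387,703.76
EOQ = √387,703.76 ≈ 622.66 → Q = 623 units
Annual ordering cost = (D/Q)·S = (31,830/623) × 162 = €8,276.82
Annual holding cost  = (Q/2)·H = (623/2) × 26.6 = €8,285.90
Total = €8,276.82 + €8,285.90 = €16,562.72

€16,562.72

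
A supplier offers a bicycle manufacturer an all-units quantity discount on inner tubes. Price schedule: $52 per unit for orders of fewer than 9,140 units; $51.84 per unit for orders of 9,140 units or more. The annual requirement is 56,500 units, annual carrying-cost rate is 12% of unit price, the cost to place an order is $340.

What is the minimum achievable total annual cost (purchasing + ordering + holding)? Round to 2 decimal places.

H₁ = 12%×$52 = $6.2400;  H₂ = 12%×$51.84 = $6.2208
EOQ₁ = √(2×56,500×340/6.2400) = 2,481.34  (< 9,140, feasible at tier 1)
EOQ₂ = √(2×56,500×340/6.2208) = 2,485.17  (< 9,140 → use Q = 9,140 at tier-2 price)
TC(tier 1 (EOQ₁), Q≈2,481.3) = $2,953,483.57
TC(tier 2, Q≈9,140.0) = $2,959,490.81
Minimum at tier 1 (EOQ₁): $2,953,483.57

$2,953,483.57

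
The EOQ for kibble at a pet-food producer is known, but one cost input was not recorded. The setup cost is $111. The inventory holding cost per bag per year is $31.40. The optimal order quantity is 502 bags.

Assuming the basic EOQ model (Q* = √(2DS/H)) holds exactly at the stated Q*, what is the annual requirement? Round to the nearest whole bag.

35,644 bags per year

From Q* = √(2DS/H) ⇒ Q*² = 2DS/H.
D = Q²H / (2S) = 502² × 31.4 / (2 × 111) = 35,643.81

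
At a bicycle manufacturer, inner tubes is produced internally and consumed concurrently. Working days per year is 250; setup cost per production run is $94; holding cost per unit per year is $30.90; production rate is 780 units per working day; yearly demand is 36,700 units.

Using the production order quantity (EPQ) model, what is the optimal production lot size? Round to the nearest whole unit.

d = 36,700/250 = 146.8000 units/day;  effective holding cost H(1 − d/p) = 30.9·(1 − 146.8000/780) = 25.08446
Q* = √(2DS / H_eff) = √(2·36,700·94 / 25.08446) ≈ 524.46

524 units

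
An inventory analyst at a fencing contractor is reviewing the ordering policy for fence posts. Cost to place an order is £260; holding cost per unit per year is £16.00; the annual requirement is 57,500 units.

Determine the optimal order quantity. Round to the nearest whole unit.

1,367 units

Q* = √(2·D·S / H) = √(2·57,500·260 / 16) = √1,868,750.0 ≈ 1,367.02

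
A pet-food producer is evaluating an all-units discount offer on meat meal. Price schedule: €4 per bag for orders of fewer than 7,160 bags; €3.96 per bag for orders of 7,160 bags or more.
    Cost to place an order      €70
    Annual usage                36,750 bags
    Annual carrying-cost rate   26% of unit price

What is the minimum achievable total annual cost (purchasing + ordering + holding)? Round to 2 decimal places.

€149,313.18

H₁ = 26%×€4 = €1.0400;  H₂ = 26%×€3.96 = €1.0296
EOQ₁ = √(2×36,750×70/1.0400) = 2,224.21  (< 7,160, feasible at tier 1)
EOQ₂ = √(2×36,750×70/1.0296) = 2,235.42  (< 7,160 → use Q = 7,160 at tier-2 price)
TC(tier 1 (EOQ₁), Q≈2,224.2) = €149,313.18
TC(tier 2, Q≈7,160.0) = €149,575.26
Minimum at tier 1 (EOQ₁): €149,313.18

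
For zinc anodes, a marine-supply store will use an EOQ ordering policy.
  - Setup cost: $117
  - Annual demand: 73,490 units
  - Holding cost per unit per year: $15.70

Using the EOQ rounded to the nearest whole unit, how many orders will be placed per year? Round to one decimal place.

Optimal lot size Q* = (2 × 73,490 × $117 / $15.7)^½ ≈ 1,046.58 → Q = 1,047
N = D/Q = 73,490/1,047 ≈ 70.191 orders/yr

70.2 orders per year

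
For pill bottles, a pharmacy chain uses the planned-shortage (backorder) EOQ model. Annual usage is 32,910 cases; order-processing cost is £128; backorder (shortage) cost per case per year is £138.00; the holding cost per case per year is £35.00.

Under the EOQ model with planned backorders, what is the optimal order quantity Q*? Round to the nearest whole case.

549 cases

Basic EOQ = √(2·32,910·128/35) = 490.625
Backorder adjustment √((H+b)/b) = √((35+138)/138) = 1.1197
Q* = 490.625 × 1.1197 ≈ 549.33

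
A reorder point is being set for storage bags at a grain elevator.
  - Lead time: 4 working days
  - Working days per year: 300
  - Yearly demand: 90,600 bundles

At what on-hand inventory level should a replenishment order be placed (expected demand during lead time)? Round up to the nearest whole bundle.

1,208 bundles

Daily demand d = 90,600 / 300 = 302.000 bundles/day
Demand during lead time = 302.000 × 4 = 1,208.00
Reorder point = 1,208.00 → round up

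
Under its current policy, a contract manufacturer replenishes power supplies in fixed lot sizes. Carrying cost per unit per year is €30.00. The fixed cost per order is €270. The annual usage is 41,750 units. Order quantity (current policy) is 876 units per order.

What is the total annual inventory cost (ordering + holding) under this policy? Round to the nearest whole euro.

Ordering: D/Q × S = 41,750/876 × €270 = €12,868.15
Holding:  Q/2 × H = 876/2 × €30 = €13,140.00
Total = €12,868.15 + €13,140.00 = €26,008.15

€26,008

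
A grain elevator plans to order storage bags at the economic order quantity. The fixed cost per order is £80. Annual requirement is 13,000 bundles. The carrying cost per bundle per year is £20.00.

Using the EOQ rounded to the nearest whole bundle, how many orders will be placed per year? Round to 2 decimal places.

2DS/H = 2·13,000·80/20 = 104,000.00
EOQ = √104,000.00 ≈ 322.49 → Q = 322
N = D/Q = 13,000/322 ≈ 40.373 orders/yr

40.37 orders per year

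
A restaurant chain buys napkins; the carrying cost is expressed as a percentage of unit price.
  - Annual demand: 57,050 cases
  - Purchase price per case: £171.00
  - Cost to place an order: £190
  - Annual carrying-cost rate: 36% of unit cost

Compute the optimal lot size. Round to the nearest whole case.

593 cases

Carrying cost H = £171 × 36% = £61.5600/case/yr
EOQ = √(2DS/H) = √(2 × 57,050 × 190 / 61.56)
    = √(352,160.49) ≈ 593.43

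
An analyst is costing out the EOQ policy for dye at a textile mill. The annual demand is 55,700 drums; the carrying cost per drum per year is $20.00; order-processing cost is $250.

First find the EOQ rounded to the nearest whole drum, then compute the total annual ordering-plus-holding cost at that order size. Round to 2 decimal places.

$23,600.85

Q* = √(2·D·S / H) = √(2·55,700·250 / 20) = √1,392,500.0 ≈ 1,180.04 → Q = 1,180 drums
Ordering: D/Q × S = 55,700/1,180 × $250 = $11,800.85
Holding:  Q/2 × H = 1,180/2 × $20 = $11,800.00
Total = $11,800.85 + $11,800.00 = $23,600.85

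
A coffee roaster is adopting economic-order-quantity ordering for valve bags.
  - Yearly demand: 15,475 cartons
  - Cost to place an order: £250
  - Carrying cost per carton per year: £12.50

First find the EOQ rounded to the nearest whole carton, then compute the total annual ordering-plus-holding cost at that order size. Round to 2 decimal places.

£9,834.57

2DS/H = 2·15,475·250/12.5 = 619,000.00
EOQ = √619,000.00 ≈ 786.77 → Q = 787 cartons
Annual ordering cost = (D/Q)·S = (15,475/787) × 250 = £4,915.82
Annual holding cost  = (Q/2)·H = (787/2) × 12.5 = £4,918.75
Total = £4,915.82 + £4,918.75 = £9,834.57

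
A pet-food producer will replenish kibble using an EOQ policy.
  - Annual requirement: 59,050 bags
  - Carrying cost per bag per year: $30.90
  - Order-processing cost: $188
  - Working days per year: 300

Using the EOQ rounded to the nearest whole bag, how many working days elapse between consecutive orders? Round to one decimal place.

Optimal lot size Q* = (2 × 59,050 × $188 / $30.9)^½ ≈ 847.67 → Q = 848 bags
Days between orders = 300 / (D/Q) = 300 / 69.634 ≈ 4.308

4.3 days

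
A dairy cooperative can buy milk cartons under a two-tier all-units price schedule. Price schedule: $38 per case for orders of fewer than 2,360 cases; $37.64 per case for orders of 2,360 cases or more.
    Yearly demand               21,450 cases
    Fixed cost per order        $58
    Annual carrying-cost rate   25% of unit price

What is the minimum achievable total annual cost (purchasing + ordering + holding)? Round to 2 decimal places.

$819,008.96

H₁ = 25%×$38 = $9.5000;  H₂ = 25%×$37.64 = $9.4100
EOQ₁ = √(2×21,450×58/9.5000) = 511.78  (< 2,360, feasible at tier 1)
EOQ₂ = √(2×21,450×58/9.4100) = 514.22  (< 2,360 → use Q = 2,360 at tier-2 price)
TC(tier 1 (EOQ₁), Q≈511.8) = $819,961.88
TC(tier 2, Q≈2,360.0) = $819,008.96
Minimum at tier 2: $819,008.96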